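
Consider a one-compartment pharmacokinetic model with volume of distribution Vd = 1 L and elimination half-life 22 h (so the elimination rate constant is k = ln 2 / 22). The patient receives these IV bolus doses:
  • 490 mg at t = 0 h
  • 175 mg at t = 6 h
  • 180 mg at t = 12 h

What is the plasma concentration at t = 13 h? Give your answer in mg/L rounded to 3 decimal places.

640.104 mg/L

k = ln 2 / 22 = 0.03151 per h
Dose 1 (490 mg at t=0 h): 490·exp(−0.03151·13) = 325.323 mg/L
Dose 2 (175 mg at t=6 h): 175·exp(−0.03151·7) = 140.364 mg/L
Dose 3 (180 mg at t=12 h): 180·exp(−0.03151·1) = 174.417 mg/L
C(13) = 325.323 + 140.364 + 174.417 = 640.104 mg/L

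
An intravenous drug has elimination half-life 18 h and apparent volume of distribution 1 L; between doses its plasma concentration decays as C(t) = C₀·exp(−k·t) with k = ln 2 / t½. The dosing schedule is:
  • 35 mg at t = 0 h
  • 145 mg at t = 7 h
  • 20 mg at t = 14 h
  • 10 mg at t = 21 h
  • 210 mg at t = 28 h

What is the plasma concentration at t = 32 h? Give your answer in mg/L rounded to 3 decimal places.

262.145 mg/L

k = ln 2 / 18 = 0.03851 per h
Dose 1 (35 mg at t=0 h): 35·exp(−0.03851·32) = 10.207 mg/L
Dose 2 (145 mg at t=7 h): 145·exp(−0.03851·25) = 55.370 mg/L
Dose 3 (20 mg at t=14 h): 20·exp(−0.03851·18) = 10.000 mg/L
Dose 4 (10 mg at t=21 h): 10·exp(−0.03851·11) = 6.547 mg/L
Dose 5 (210 mg at t=28 h): 210·exp(−0.03851·4) = 180.021 mg/L
C(32) = 10.207 + 55.370 + 10.000 + 6.547 + 180.021 = 262.145 mg/L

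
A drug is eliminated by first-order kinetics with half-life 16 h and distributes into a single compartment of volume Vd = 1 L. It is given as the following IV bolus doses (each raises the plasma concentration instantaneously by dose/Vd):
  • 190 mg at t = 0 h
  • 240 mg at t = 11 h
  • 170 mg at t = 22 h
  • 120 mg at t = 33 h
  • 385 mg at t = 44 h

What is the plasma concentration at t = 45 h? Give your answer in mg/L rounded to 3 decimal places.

584.861 mg/L

k = ln 2 / 16 = 0.04332 per h
Dose 1 (190 mg at t=0 h): 190·exp(−0.04332·45) = 27.046 mg/L
Dose 2 (240 mg at t=11 h): 240·exp(−0.04332·34) = 55.020 mg/L
Dose 3 (170 mg at t=22 h): 170·exp(−0.04332·23) = 62.765 mg/L
Dose 4 (120 mg at t=33 h): 120·exp(−0.04332·12) = 71.352 mg/L
Dose 5 (385 mg at t=44 h): 385·exp(−0.04332·1) = 368.677 mg/L
C(45) = 27.046 + 55.020 + 62.765 + 71.352 + 368.677 = 584.861 mg/L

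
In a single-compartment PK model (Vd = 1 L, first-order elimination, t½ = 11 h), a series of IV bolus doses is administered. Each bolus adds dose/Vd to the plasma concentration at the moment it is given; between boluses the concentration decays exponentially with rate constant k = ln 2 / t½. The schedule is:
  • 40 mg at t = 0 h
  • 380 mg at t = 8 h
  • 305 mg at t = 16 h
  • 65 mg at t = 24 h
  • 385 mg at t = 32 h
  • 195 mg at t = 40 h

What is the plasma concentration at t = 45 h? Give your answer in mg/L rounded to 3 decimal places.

417.631 mg/L

k = ln 2 / 11 = 0.06301 per h
Dose 1 (40 mg at t=0 h): 40·exp(−0.06301·45) = 2.347 mg/L
Dose 2 (380 mg at t=8 h): 380·exp(−0.06301·37) = 36.917 mg/L
Dose 3 (305 mg at t=16 h): 305·exp(−0.06301·29) = 49.054 mg/L
Dose 4 (65 mg at t=24 h): 65·exp(−0.06301·21) = 17.307 mg/L
Dose 5 (385 mg at t=32 h): 385·exp(−0.06301·13) = 169.706 mg/L
Dose 6 (195 mg at t=40 h): 195·exp(−0.06301·5) = 142.299 mg/L
C(45) = 2.347 + 36.917 + 49.054 + 17.307 + 169.706 + 142.299 = 417.631 mg/L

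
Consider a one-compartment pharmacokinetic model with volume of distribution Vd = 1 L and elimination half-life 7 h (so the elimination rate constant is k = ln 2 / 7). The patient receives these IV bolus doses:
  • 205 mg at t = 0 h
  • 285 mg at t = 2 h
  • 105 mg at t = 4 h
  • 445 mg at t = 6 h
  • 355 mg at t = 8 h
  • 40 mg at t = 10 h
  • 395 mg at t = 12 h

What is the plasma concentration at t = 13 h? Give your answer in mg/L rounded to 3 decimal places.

k = ln 2 / 7 = 0.09902 per h
Dose 1 (205 mg at t=0 h): 205·exp(−0.09902·13) = 56.585 mg/L
Dose 2 (285 mg at t=2 h): 285·exp(−0.09902·11) = 95.895 mg/L
Dose 3 (105 mg at t=4 h): 105·exp(−0.09902·9) = 43.068 mg/L
Dose 4 (445 mg at t=6 h): 445·exp(−0.09902·7) = 222.500 mg/L
Dose 5 (355 mg at t=8 h): 355·exp(−0.09902·5) = 216.375 mg/L
Dose 6 (40 mg at t=10 h): 40·exp(−0.09902·3) = 29.720 mg/L
Dose 7 (395 mg at t=12 h): 395·exp(−0.09902·1) = 357.761 mg/L
C(13) = 56.585 + 95.895 + 43.068 + 222.500 + 216.375 + 29.720 + 357.761 = 1021.903 mg/L

1021.903 mg/L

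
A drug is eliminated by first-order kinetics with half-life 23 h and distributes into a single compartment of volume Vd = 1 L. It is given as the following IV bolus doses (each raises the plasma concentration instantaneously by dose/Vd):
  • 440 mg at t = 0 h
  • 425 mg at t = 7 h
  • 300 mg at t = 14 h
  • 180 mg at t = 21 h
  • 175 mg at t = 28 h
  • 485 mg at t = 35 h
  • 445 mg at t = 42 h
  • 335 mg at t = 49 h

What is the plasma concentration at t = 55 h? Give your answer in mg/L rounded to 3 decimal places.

k = ln 2 / 23 = 0.03014 per h
Dose 1 (440 mg at t=0 h): 440·exp(−0.03014·55) = 83.868 mg/L
Dose 2 (425 mg at t=7 h): 425·exp(−0.03014·48) = 100.035 mg/L
Dose 3 (300 mg at t=14 h): 300·exp(−0.03014·41) = 87.197 mg/L
Dose 4 (180 mg at t=21 h): 180·exp(−0.03014·34) = 64.606 mg/L
Dose 5 (175 mg at t=28 h): 175·exp(−0.03014·27) = 77.563 mg/L
Dose 6 (485 mg at t=35 h): 485·exp(−0.03014·20) = 265.446 mg/L
Dose 7 (445 mg at t=42 h): 445·exp(−0.03014·13) = 300.755 mg/L
Dose 8 (335 mg at t=49 h): 335·exp(−0.03014·6) = 279.586 mg/L
C(55) = 83.868 + 100.035 + 87.197 + 64.606 + 77.563 + 265.446 + 300.755 + 279.586 = 1259.057 mg/L

1259.057 mg/L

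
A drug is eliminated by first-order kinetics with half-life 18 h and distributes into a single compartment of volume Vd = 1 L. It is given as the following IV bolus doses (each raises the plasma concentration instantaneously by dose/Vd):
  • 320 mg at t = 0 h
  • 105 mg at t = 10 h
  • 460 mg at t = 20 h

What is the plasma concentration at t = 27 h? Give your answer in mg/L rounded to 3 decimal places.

519.008 mg/L

k = ln 2 / 18 = 0.03851 per h
Dose 1 (320 mg at t=0 h): 320·exp(−0.03851·27) = 113.137 mg/L
Dose 2 (105 mg at t=10 h): 105·exp(−0.03851·17) = 54.561 mg/L
Dose 3 (460 mg at t=20 h): 460·exp(−0.03851·7) = 351.310 mg/L
C(27) = 113.137 + 54.561 + 351.310 = 519.008 mg/L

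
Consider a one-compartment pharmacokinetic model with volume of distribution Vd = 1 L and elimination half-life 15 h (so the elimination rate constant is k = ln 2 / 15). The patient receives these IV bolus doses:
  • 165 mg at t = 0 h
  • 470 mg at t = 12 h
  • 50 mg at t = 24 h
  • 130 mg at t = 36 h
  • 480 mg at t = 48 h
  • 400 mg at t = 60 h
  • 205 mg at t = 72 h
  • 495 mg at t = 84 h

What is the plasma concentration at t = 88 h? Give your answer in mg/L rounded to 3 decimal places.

k = ln 2 / 15 = 0.04621 per h
Dose 1 (165 mg at t=0 h): 165·exp(−0.04621·88) = 2.828 mg/L
Dose 2 (470 mg at t=12 h): 470·exp(−0.04621·76) = 14.024 mg/L
Dose 3 (50 mg at t=24 h): 50·exp(−0.04621·64) = 2.598 mg/L
Dose 4 (130 mg at t=36 h): 130·exp(−0.04621·52) = 11.759 mg/L
Dose 5 (480 mg at t=48 h): 480·exp(−0.04621·40) = 75.595 mg/L
Dose 6 (400 mg at t=60 h): 400·exp(−0.04621·28) = 109.682 mg/L
Dose 7 (205 mg at t=72 h): 205·exp(−0.04621·16) = 97.871 mg/L
Dose 8 (495 mg at t=84 h): 495·exp(−0.04621·4) = 411.463 mg/L
C(88) = 2.828 + 14.024 + 2.598 + 11.759 + 75.595 + 109.682 + 97.871 + 411.463 = 725.820 mg/L

725.820 mg/L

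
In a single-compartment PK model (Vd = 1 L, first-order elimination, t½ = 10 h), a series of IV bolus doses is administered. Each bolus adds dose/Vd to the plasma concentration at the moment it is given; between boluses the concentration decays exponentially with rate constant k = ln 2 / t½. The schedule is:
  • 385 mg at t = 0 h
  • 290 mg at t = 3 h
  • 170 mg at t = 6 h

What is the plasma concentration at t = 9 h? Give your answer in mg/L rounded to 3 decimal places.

535.728 mg/L

k = ln 2 / 10 = 0.06931 per h
Dose 1 (385 mg at t=0 h): 385·exp(−0.06931·9) = 206.316 mg/L
Dose 2 (290 mg at t=3 h): 290·exp(−0.06931·6) = 191.329 mg/L
Dose 3 (170 mg at t=6 h): 170·exp(−0.06931·3) = 138.083 mg/L
C(9) = 206.316 + 191.329 + 138.083 = 535.728 mg/L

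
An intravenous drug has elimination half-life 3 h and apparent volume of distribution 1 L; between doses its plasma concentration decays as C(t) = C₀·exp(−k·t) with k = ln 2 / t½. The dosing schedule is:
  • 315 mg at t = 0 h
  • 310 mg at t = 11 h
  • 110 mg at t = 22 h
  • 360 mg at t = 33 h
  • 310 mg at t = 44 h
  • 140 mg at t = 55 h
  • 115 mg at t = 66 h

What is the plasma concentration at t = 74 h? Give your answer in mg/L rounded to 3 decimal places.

20.179 mg/L

k = ln 2 / 3 = 0.23105 per h
Dose 1 (315 mg at t=0 h): 315·exp(−0.23105·74) = 0.000 mg/L
Dose 2 (310 mg at t=11 h): 310·exp(−0.23105·63) = 0.000 mg/L
Dose 3 (110 mg at t=22 h): 110·exp(−0.23105·52) = 0.001 mg/L
Dose 4 (360 mg at t=33 h): 360·exp(−0.23105·41) = 0.028 mg/L
Dose 5 (310 mg at t=44 h): 310·exp(−0.23105·30) = 0.303 mg/L
Dose 6 (140 mg at t=55 h): 140·exp(−0.23105·19) = 1.736 mg/L
Dose 7 (115 mg at t=66 h): 115·exp(−0.23105·8) = 18.111 mg/L
C(74) = 0.000 + 0.000 + 0.001 + 0.028 + 0.303 + 1.736 + 18.111 = 20.179 mg/L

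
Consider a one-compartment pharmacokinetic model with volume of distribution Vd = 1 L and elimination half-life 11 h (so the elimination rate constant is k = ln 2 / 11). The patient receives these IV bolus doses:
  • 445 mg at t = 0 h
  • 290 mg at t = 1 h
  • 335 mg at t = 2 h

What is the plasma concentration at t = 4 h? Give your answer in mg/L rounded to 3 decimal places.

881.237 mg/L

k = ln 2 / 11 = 0.06301 per h
Dose 1 (445 mg at t=0 h): 445·exp(−0.06301·4) = 345.855 mg/L
Dose 2 (290 mg at t=1 h): 290·exp(−0.06301·3) = 240.048 mg/L
Dose 3 (335 mg at t=2 h): 335·exp(−0.06301·2) = 295.333 mg/L
C(4) = 345.855 + 240.048 + 295.333 = 881.237 mg/L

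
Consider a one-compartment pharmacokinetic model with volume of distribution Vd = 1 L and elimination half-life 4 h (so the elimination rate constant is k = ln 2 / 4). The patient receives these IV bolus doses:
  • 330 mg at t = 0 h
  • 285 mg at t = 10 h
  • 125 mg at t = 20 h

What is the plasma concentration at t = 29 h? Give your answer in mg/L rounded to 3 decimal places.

k = ln 2 / 4 = 0.17329 per h
Dose 1 (330 mg at t=0 h): 330·exp(−0.17329·29) = 2.168 mg/L
Dose 2 (285 mg at t=10 h): 285·exp(−0.17329·19) = 10.591 mg/L
Dose 3 (125 mg at t=20 h): 125·exp(−0.17329·9) = 26.278 mg/L
C(29) = 2.168 + 10.591 + 26.278 = 39.037 mg/L

39.037 mg/L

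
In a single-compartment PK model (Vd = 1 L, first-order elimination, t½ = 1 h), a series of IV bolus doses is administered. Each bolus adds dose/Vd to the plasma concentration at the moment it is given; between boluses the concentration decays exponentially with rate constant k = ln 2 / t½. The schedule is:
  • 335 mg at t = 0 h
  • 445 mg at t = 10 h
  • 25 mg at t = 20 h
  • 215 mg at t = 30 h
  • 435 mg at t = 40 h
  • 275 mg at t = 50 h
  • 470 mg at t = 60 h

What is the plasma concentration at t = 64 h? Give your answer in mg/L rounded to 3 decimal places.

29.392 mg/L

k = ln 2 / 1 = 0.69315 per h
Dose 1 (335 mg at t=0 h): 335·exp(−0.69315·64) = 0.000 mg/L
Dose 2 (445 mg at t=10 h): 445·exp(−0.69315·54) = 0.000 mg/L
Dose 3 (25 mg at t=20 h): 25·exp(−0.69315·44) = 0.000 mg/L
Dose 4 (215 mg at t=30 h): 215·exp(−0.69315·34) = 0.000 mg/L
Dose 5 (435 mg at t=40 h): 435·exp(−0.69315·24) = 0.000 mg/L
Dose 6 (275 mg at t=50 h): 275·exp(−0.69315·14) = 0.017 mg/L
Dose 7 (470 mg at t=60 h): 470·exp(−0.69315·4) = 29.375 mg/L
C(64) = 0.000 + 0.000 + 0.000 + 0.000 + 0.000 + 0.017 + 29.375 = 29.392 mg/L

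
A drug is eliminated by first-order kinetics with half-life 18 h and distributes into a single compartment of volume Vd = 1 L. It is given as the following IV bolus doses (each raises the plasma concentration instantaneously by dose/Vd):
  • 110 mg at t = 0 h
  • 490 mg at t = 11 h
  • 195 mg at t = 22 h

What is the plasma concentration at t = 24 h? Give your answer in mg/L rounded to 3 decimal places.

521.219 mg/L

k = ln 2 / 18 = 0.03851 per h
Dose 1 (110 mg at t=0 h): 110·exp(−0.03851·24) = 43.654 mg/L
Dose 2 (490 mg at t=11 h): 490·exp(−0.03851·13) = 297.020 mg/L
Dose 3 (195 mg at t=22 h): 195·exp(−0.03851·2) = 180.546 mg/L
C(24) = 43.654 + 297.020 + 180.546 = 521.219 mg/L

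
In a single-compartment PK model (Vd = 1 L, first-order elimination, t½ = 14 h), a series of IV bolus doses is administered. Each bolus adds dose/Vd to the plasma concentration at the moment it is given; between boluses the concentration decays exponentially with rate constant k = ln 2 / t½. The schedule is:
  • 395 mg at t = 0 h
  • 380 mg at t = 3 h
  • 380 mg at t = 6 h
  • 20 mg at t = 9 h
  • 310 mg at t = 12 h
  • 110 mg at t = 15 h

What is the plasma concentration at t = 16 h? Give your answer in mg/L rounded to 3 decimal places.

983.269 mg/L

k = ln 2 / 14 = 0.04951 per h
Dose 1 (395 mg at t=0 h): 395·exp(−0.04951·16) = 178.880 mg/L
Dose 2 (380 mg at t=3 h): 380·exp(−0.04951·13) = 199.644 mg/L
Dose 3 (380 mg at t=6 h): 380·exp(−0.04951·10) = 231.613 mg/L
Dose 4 (20 mg at t=9 h): 20·exp(−0.04951·7) = 14.142 mg/L
Dose 5 (310 mg at t=12 h): 310·exp(−0.04951·4) = 254.304 mg/L
Dose 6 (110 mg at t=15 h): 110·exp(−0.04951·1) = 104.686 mg/L
C(16) = 178.880 + 199.644 + 231.613 + 14.142 + 254.304 + 104.686 = 983.269 mg/L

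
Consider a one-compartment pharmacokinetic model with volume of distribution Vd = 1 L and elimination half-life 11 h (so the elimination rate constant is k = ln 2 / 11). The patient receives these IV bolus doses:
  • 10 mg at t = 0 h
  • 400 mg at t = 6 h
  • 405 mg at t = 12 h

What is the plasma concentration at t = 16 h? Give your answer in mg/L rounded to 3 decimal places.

k = ln 2 / 11 = 0.06301 per h
Dose 1 (10 mg at t=0 h): 10·exp(−0.06301·16) = 3.649 mg/L
Dose 2 (400 mg at t=6 h): 400·exp(−0.06301·10) = 213.008 mg/L
Dose 3 (405 mg at t=12 h): 405·exp(−0.06301·4) = 314.767 mg/L
C(16) = 3.649 + 213.008 + 314.767 = 531.424 mg/L

531.424 mg/L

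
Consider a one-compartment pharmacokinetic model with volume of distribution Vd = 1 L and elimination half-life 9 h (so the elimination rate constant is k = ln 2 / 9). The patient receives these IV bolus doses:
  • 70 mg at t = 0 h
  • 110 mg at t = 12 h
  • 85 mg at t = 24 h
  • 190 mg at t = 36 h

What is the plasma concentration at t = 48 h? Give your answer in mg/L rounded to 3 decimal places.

k = ln 2 / 9 = 0.07702 per h
Dose 1 (70 mg at t=0 h): 70·exp(−0.07702·48) = 1.736 mg/L
Dose 2 (110 mg at t=12 h): 110·exp(−0.07702·36) = 6.875 mg/L
Dose 3 (85 mg at t=24 h): 85·exp(−0.07702·24) = 13.387 mg/L
Dose 4 (190 mg at t=36 h): 190·exp(−0.07702·12) = 75.402 mg/L
C(48) = 1.736 + 6.875 + 13.387 + 75.402 = 97.399 mg/L

97.399 mg/L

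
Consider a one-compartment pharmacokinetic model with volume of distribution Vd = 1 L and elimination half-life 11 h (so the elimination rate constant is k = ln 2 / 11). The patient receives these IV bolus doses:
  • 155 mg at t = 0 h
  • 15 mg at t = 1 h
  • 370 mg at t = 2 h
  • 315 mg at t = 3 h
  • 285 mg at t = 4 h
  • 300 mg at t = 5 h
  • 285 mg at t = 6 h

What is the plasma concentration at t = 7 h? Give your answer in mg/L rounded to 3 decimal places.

1392.799 mg/L

k = ln 2 / 11 = 0.06301 per h
Dose 1 (155 mg at t=0 h): 155·exp(−0.06301·7) = 99.717 mg/L
Dose 2 (15 mg at t=1 h): 15·exp(−0.06301·6) = 10.278 mg/L
Dose 3 (370 mg at t=2 h): 370·exp(−0.06301·5) = 270.004 mg/L
Dose 4 (315 mg at t=3 h): 315·exp(−0.06301·4) = 244.819 mg/L
Dose 5 (285 mg at t=4 h): 285·exp(−0.06301·3) = 235.910 mg/L
Dose 6 (300 mg at t=5 h): 300·exp(−0.06301·2) = 264.477 mg/L
Dose 7 (285 mg at t=6 h): 285·exp(−0.06301·1) = 267.595 mg/L
C(7) = 99.717 + 10.278 + 270.004 + 244.819 + 235.910 + 264.477 + 267.595 = 1392.799 mg/L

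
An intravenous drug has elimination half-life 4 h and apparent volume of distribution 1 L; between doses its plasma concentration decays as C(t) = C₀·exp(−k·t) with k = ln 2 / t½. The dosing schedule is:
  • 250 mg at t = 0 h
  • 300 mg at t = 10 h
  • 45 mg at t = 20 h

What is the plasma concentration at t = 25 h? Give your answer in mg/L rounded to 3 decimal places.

k = ln 2 / 4 = 0.17329 per h
Dose 1 (250 mg at t=0 h): 250·exp(−0.17329·25) = 3.285 mg/L
Dose 2 (300 mg at t=10 h): 300·exp(−0.17329·15) = 22.298 mg/L
Dose 3 (45 mg at t=20 h): 45·exp(−0.17329·5) = 18.920 mg/L
C(25) = 3.285 + 22.298 + 18.920 = 44.503 mg/L

44.503 mg/L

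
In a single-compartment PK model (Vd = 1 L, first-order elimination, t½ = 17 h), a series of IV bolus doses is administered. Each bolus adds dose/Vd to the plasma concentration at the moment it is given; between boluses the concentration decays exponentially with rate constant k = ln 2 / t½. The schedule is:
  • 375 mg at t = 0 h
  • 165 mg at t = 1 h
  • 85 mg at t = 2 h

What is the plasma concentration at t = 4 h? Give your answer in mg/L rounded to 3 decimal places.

k = ln 2 / 17 = 0.04077 per h
Dose 1 (375 mg at t=0 h): 375·exp(−0.04077·4) = 318.567 mg/L
Dose 2 (165 mg at t=1 h): 165·exp(−0.04077·3) = 146.003 mg/L
Dose 3 (85 mg at t=2 h): 85·exp(−0.04077·2) = 78.344 mg/L
C(4) = 318.567 + 146.003 + 78.344 = 542.913 mg/L

542.913 mg/L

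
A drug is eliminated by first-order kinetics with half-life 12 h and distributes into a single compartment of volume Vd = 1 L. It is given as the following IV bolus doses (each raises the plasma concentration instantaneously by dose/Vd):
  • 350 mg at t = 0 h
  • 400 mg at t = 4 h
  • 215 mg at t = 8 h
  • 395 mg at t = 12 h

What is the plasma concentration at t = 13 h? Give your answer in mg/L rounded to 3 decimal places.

k = ln 2 / 12 = 0.05776 per h
Dose 1 (350 mg at t=0 h): 350·exp(−0.05776·13) = 165.178 mg/L
Dose 2 (400 mg at t=4 h): 400·exp(−0.05776·9) = 237.841 mg/L
Dose 3 (215 mg at t=8 h): 215·exp(−0.05776·5) = 161.068 mg/L
Dose 4 (395 mg at t=12 h): 395·exp(−0.05776·1) = 372.830 mg/L
C(13) = 165.178 + 237.841 + 161.068 + 372.830 = 936.918 mg/L

936.918 mg/L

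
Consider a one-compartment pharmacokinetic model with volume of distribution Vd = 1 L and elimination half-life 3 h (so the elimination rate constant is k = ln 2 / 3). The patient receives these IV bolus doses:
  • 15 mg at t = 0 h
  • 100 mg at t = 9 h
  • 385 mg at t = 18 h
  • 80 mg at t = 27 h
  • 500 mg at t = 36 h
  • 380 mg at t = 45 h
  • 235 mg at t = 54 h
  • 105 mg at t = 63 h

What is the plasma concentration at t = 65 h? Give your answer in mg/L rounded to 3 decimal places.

k = ln 2 / 3 = 0.23105 per h
Dose 1 (15 mg at t=0 h): 15·exp(−0.23105·65) = 0.000 mg/L
Dose 2 (100 mg at t=9 h): 100·exp(−0.23105·56) = 0.000 mg/L
Dose 3 (385 mg at t=18 h): 385·exp(−0.23105·47) = 0.007 mg/L
Dose 4 (80 mg at t=27 h): 80·exp(−0.23105·38) = 0.012 mg/L
Dose 5 (500 mg at t=36 h): 500·exp(−0.23105·29) = 0.615 mg/L
Dose 6 (380 mg at t=45 h): 380·exp(−0.23105·20) = 3.740 mg/L
Dose 7 (235 mg at t=54 h): 235·exp(−0.23105·11) = 18.505 mg/L
Dose 8 (105 mg at t=63 h): 105·exp(−0.23105·2) = 66.146 mg/L
C(65) = 0.000 + 0.000 + 0.007 + 0.012 + 0.615 + 3.740 + 18.505 + 66.146 = 89.026 mg/L

89.026 mg/L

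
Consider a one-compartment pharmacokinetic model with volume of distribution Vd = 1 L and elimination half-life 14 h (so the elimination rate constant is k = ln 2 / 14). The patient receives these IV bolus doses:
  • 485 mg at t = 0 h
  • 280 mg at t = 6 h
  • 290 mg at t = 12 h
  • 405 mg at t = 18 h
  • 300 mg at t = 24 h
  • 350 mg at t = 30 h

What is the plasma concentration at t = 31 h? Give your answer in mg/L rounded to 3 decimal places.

k = ln 2 / 14 = 0.04951 per h
Dose 1 (485 mg at t=0 h): 485·exp(−0.04951·31) = 104.514 mg/L
Dose 2 (280 mg at t=6 h): 280·exp(−0.04951·25) = 81.209 mg/L
Dose 3 (290 mg at t=12 h): 290·exp(−0.04951·19) = 113.203 mg/L
Dose 4 (405 mg at t=18 h): 405·exp(−0.04951·13) = 212.778 mg/L
Dose 5 (300 mg at t=24 h): 300·exp(−0.04951·7) = 212.132 mg/L
Dose 6 (350 mg at t=30 h): 350·exp(−0.04951·1) = 333.093 mg/L
C(31) = 104.514 + 81.209 + 113.203 + 212.778 + 212.132 + 333.093 = 1056.930 mg/L

1056.930 mg/L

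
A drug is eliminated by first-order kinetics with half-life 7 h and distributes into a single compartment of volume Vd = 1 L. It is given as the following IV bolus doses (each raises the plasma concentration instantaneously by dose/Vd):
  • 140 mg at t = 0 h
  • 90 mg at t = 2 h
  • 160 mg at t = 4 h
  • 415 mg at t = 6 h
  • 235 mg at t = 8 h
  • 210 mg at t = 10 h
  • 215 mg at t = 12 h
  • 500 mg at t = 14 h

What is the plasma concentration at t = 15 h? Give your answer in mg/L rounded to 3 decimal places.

1138.701 mg/L

k = ln 2 / 7 = 0.09902 per h
Dose 1 (140 mg at t=0 h): 140·exp(−0.09902·15) = 31.700 mg/L
Dose 2 (90 mg at t=2 h): 90·exp(−0.09902·13) = 24.842 mg/L
Dose 3 (160 mg at t=4 h): 160·exp(−0.09902·11) = 53.836 mg/L
Dose 4 (415 mg at t=6 h): 415·exp(−0.09902·9) = 170.220 mg/L
Dose 5 (235 mg at t=8 h): 235·exp(−0.09902·7) = 117.500 mg/L
Dose 6 (210 mg at t=10 h): 210·exp(−0.09902·5) = 127.996 mg/L
Dose 7 (215 mg at t=12 h): 215·exp(−0.09902·3) = 159.744 mg/L
Dose 8 (500 mg at t=14 h): 500·exp(−0.09902·1) = 452.862 mg/L
C(15) = 31.700 + 24.842 + 53.836 + 170.220 + 117.500 + 127.996 + 159.744 + 452.862 = 1138.701 mg/L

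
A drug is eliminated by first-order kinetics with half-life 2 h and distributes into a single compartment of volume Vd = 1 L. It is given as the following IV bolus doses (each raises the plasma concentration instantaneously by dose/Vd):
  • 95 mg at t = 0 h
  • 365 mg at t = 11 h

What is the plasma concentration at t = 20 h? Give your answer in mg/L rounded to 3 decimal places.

k = ln 2 / 2 = 0.34657 per h
Dose 1 (95 mg at t=0 h): 95·exp(−0.34657·20) = 0.093 mg/L
Dose 2 (365 mg at t=11 h): 365·exp(−0.34657·9) = 16.131 mg/L
C(20) = 0.093 + 16.131 = 16.224 mg/L

16.224 mg/L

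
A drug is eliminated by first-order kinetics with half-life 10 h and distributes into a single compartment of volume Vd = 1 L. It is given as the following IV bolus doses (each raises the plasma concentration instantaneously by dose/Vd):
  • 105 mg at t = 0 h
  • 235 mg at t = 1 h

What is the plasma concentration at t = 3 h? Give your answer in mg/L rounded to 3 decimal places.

k = ln 2 / 10 = 0.06931 per h
Dose 1 (105 mg at t=0 h): 105·exp(−0.06931·3) = 85.287 mg/L
Dose 2 (235 mg at t=1 h): 235·exp(−0.06931·2) = 204.579 mg/L
C(3) = 85.287 + 204.579 = 289.866 mg/L

289.866 mg/L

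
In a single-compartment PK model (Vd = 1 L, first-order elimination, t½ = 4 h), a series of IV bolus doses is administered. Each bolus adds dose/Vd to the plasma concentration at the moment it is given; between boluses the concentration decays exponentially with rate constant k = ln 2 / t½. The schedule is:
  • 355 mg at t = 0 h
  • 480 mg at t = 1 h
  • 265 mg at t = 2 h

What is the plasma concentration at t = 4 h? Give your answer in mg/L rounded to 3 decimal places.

650.293 mg/L

k = ln 2 / 4 = 0.17329 per h
Dose 1 (355 mg at t=0 h): 355·exp(−0.17329·4) = 177.500 mg/L
Dose 2 (480 mg at t=1 h): 480·exp(−0.17329·3) = 285.410 mg/L
Dose 3 (265 mg at t=2 h): 265·exp(−0.17329·2) = 187.383 mg/L
C(4) = 177.500 + 285.410 + 187.383 = 650.293 mg/L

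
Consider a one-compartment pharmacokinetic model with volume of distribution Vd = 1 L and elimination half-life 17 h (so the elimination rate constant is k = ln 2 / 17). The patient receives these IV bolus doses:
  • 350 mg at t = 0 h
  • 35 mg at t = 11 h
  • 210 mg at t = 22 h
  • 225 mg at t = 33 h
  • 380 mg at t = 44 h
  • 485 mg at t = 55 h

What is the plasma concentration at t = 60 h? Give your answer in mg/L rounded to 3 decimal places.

747.947 mg/L

k = ln 2 / 17 = 0.04077 per h
Dose 1 (350 mg at t=0 h): 350·exp(−0.04077·60) = 30.312 mg/L
Dose 2 (35 mg at t=11 h): 35·exp(−0.04077·49) = 4.747 mg/L
Dose 3 (210 mg at t=22 h): 210·exp(−0.04077·38) = 44.599 mg/L
Dose 4 (225 mg at t=33 h): 225·exp(−0.04077·27) = 74.830 mg/L
Dose 5 (380 mg at t=44 h): 380·exp(−0.04077·16) = 197.907 mg/L
Dose 6 (485 mg at t=55 h): 485·exp(−0.04077·5) = 395.552 mg/L
C(60) = 30.312 + 4.747 + 44.599 + 74.830 + 197.907 + 395.552 = 747.947 mg/L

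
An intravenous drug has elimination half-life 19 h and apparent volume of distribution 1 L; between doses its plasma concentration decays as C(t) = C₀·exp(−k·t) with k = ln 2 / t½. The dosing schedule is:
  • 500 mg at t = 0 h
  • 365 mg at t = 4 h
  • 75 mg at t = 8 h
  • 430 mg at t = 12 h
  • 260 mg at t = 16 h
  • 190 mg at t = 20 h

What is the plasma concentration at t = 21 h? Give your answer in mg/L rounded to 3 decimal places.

k = ln 2 / 19 = 0.03648 per h
Dose 1 (500 mg at t=0 h): 500·exp(−0.03648·21) = 232.409 mg/L
Dose 2 (365 mg at t=4 h): 365·exp(−0.03648·17) = 196.314 mg/L
Dose 3 (75 mg at t=8 h): 75·exp(−0.03648·13) = 46.676 mg/L
Dose 4 (430 mg at t=12 h): 430·exp(−0.03648·9) = 309.653 mg/L
Dose 5 (260 mg at t=16 h): 260·exp(−0.03648·5) = 216.648 mg/L
Dose 6 (190 mg at t=20 h): 190·exp(−0.03648·1) = 183.193 mg/L
C(21) = 232.409 + 196.314 + 46.676 + 309.653 + 216.648 + 183.193 = 1184.893 mg/L

1184.893 mg/L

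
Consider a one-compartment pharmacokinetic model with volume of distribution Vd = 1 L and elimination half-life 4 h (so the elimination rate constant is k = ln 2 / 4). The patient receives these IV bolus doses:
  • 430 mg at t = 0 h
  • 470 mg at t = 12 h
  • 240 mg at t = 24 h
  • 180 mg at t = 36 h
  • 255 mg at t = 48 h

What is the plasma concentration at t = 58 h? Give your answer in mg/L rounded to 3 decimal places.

49.899 mg/L

k = ln 2 / 4 = 0.17329 per h
Dose 1 (430 mg at t=0 h): 430·exp(−0.17329·58) = 0.019 mg/L
Dose 2 (470 mg at t=12 h): 470·exp(−0.17329·46) = 0.162 mg/L
Dose 3 (240 mg at t=24 h): 240·exp(−0.17329·34) = 0.663 mg/L
Dose 4 (180 mg at t=36 h): 180·exp(−0.17329·22) = 3.977 mg/L
Dose 5 (255 mg at t=48 h): 255·exp(−0.17329·10) = 45.078 mg/L
C(58) = 0.019 + 0.162 + 0.663 + 3.977 + 45.078 = 49.899 mg/L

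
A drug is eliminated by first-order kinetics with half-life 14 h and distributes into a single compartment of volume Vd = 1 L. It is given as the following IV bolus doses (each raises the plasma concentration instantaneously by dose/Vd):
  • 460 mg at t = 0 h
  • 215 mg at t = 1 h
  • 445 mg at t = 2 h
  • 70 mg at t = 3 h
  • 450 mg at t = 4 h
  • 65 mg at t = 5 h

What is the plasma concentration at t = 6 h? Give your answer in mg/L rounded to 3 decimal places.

k = ln 2 / 14 = 0.04951 per h
Dose 1 (460 mg at t=0 h): 460·exp(−0.04951·6) = 341.779 mg/L
Dose 2 (215 mg at t=1 h): 215·exp(−0.04951·5) = 167.852 mg/L
Dose 3 (445 mg at t=2 h): 445·exp(−0.04951·4) = 365.049 mg/L
Dose 4 (70 mg at t=3 h): 70·exp(−0.04951·3) = 60.338 mg/L
Dose 5 (450 mg at t=4 h): 450·exp(−0.04951·2) = 407.576 mg/L
Dose 6 (65 mg at t=5 h): 65·exp(−0.04951·1) = 61.860 mg/L
C(6) = 341.779 + 167.852 + 365.049 + 60.338 + 407.576 + 61.860 = 1404.454 mg/L

1404.454 mg/L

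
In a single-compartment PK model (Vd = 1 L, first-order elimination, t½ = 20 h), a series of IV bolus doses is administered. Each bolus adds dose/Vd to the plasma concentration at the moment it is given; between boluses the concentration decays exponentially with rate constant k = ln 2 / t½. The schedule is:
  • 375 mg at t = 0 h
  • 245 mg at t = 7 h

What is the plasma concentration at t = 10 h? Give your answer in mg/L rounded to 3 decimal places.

k = ln 2 / 20 = 0.03466 per h
Dose 1 (375 mg at t=0 h): 375·exp(−0.03466·10) = 265.165 mg/L
Dose 2 (245 mg at t=7 h): 245·exp(−0.03466·3) = 220.806 mg/L
C(10) = 265.165 + 220.806 = 485.971 mg/L

485.971 mg/L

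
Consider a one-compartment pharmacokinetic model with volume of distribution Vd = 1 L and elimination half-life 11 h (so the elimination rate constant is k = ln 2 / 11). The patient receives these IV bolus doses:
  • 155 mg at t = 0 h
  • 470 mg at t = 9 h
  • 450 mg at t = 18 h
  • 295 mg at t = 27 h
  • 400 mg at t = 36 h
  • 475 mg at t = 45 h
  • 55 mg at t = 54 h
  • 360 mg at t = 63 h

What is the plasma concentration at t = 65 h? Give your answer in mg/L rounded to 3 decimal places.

k = ln 2 / 11 = 0.06301 per h
Dose 1 (155 mg at t=0 h): 155·exp(−0.06301·65) = 2.579 mg/L
Dose 2 (470 mg at t=9 h): 470·exp(−0.06301·56) = 13.791 mg/L
Dose 3 (450 mg at t=18 h): 450·exp(−0.06301·47) = 23.281 mg/L
Dose 4 (295 mg at t=27 h): 295·exp(−0.06301·38) = 26.909 mg/L
Dose 5 (400 mg at t=36 h): 400·exp(−0.06301·29) = 64.333 mg/L
Dose 6 (475 mg at t=45 h): 475·exp(−0.06301·20) = 134.700 mg/L
Dose 7 (55 mg at t=54 h): 55·exp(−0.06301·11) = 27.500 mg/L
Dose 8 (360 mg at t=63 h): 360·exp(−0.06301·2) = 317.373 mg/L
C(65) = 2.579 + 13.791 + 23.281 + 26.909 + 64.333 + 134.700 + 27.500 + 317.373 = 610.465 mg/L

610.465 mg/L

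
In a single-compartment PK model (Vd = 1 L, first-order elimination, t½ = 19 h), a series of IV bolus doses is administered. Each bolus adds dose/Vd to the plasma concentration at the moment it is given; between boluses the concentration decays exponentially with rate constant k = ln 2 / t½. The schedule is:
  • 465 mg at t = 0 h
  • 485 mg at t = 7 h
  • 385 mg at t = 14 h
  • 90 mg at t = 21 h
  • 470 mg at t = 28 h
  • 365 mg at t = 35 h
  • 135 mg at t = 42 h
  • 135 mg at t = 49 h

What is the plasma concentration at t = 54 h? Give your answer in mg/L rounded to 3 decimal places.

k = ln 2 / 19 = 0.03648 per h
Dose 1 (465 mg at t=0 h): 465·exp(−0.03648·54) = 64.848 mg/L
Dose 2 (485 mg at t=7 h): 485·exp(−0.03648·47) = 87.315 mg/L
Dose 3 (385 mg at t=14 h): 385·exp(−0.03648·40) = 89.477 mg/L
Dose 4 (90 mg at t=21 h): 90·exp(−0.03648·33) = 27.002 mg/L
Dose 5 (470 mg at t=28 h): 470·exp(−0.03648·26) = 182.038 mg/L
Dose 6 (365 mg at t=35 h): 365·exp(−0.03648·19) = 182.500 mg/L
Dose 7 (135 mg at t=42 h): 135·exp(−0.03648·12) = 87.138 mg/L
Dose 8 (135 mg at t=49 h): 135·exp(−0.03648·5) = 112.490 mg/L
C(54) = 64.848 + 87.315 + 89.477 + 27.002 + 182.038 + 182.500 + 87.138 + 112.490 = 832.809 mg/L

832.809 mg/L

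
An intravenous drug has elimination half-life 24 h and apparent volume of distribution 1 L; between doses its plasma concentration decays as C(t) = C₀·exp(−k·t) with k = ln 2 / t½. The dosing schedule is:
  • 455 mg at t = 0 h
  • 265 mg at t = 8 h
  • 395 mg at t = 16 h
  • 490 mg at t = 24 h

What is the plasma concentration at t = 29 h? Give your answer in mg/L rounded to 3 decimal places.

k = ln 2 / 24 = 0.02888 per h
Dose 1 (455 mg at t=0 h): 455·exp(−0.02888·29) = 196.910 mg/L
Dose 2 (265 mg at t=8 h): 265·exp(−0.02888·21) = 144.492 mg/L
Dose 3 (395 mg at t=16 h): 395·exp(−0.02888·13) = 271.356 mg/L
Dose 4 (490 mg at t=24 h): 490·exp(−0.02888·5) = 424.113 mg/L
C(29) = 196.910 + 144.492 + 271.356 + 424.113 = 1036.871 mg/L

1036.871 mg/L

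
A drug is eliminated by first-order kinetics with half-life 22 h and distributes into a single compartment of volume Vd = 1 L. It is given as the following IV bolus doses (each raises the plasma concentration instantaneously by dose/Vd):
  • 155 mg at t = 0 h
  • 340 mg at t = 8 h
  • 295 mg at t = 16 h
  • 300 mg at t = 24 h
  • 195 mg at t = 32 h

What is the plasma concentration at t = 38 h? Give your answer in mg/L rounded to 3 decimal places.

680.850 mg/L

k = ln 2 / 22 = 0.03151 per h
Dose 1 (155 mg at t=0 h): 155·exp(−0.03151·38) = 46.813 mg/L
Dose 2 (340 mg at t=8 h): 340·exp(−0.03151·30) = 132.125 mg/L
Dose 3 (295 mg at t=16 h): 295·exp(−0.03151·22) = 147.500 mg/L
Dose 4 (300 mg at t=24 h): 300·exp(−0.03151·14) = 193.000 mg/L
Dose 5 (195 mg at t=32 h): 195·exp(−0.03151·6) = 161.412 mg/L
C(38) = 46.813 + 132.125 + 147.500 + 193.000 + 161.412 = 680.850 mg/L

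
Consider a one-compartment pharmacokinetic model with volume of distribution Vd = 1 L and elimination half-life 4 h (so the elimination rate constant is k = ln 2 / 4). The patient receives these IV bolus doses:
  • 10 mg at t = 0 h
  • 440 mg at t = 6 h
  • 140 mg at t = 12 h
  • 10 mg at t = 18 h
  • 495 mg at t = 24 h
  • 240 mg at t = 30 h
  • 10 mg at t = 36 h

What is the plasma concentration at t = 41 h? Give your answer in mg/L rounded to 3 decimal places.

68.032 mg/L

k = ln 2 / 4 = 0.17329 per h
Dose 1 (10 mg at t=0 h): 10·exp(−0.17329·41) = 0.008 mg/L
Dose 2 (440 mg at t=6 h): 440·exp(−0.17329·35) = 1.022 mg/L
Dose 3 (140 mg at t=12 h): 140·exp(−0.17329·29) = 0.920 mg/L
Dose 4 (10 mg at t=18 h): 10·exp(−0.17329·23) = 0.186 mg/L
Dose 5 (495 mg at t=24 h): 495·exp(−0.17329·17) = 26.015 mg/L
Dose 6 (240 mg at t=30 h): 240·exp(−0.17329·11) = 35.676 mg/L
Dose 7 (10 mg at t=36 h): 10·exp(−0.17329·5) = 4.204 mg/L
C(41) = 0.008 + 1.022 + 0.920 + 0.186 + 26.015 + 35.676 + 4.204 = 68.032 mg/L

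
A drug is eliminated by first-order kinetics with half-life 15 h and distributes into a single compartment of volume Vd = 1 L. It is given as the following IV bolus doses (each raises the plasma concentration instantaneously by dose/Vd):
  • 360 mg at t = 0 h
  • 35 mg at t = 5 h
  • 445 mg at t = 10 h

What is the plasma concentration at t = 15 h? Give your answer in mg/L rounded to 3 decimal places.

555.245 mg/L

k = ln 2 / 15 = 0.04621 per h
Dose 1 (360 mg at t=0 h): 360·exp(−0.04621·15) = 180.000 mg/L
Dose 2 (35 mg at t=5 h): 35·exp(−0.04621·10) = 22.049 mg/L
Dose 3 (445 mg at t=10 h): 445·exp(−0.04621·5) = 353.197 mg/L
C(15) = 180.000 + 22.049 + 353.197 = 555.245 mg/L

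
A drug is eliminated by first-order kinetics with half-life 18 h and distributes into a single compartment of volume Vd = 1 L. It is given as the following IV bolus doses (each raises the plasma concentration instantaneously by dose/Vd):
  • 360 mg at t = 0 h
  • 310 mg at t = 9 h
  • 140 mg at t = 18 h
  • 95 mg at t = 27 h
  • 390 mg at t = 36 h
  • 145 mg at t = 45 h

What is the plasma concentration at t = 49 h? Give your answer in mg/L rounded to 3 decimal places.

564.846 mg/L

k = ln 2 / 18 = 0.03851 per h
Dose 1 (360 mg at t=0 h): 360·exp(−0.03851·49) = 54.555 mg/L
Dose 2 (310 mg at t=9 h): 310·exp(−0.03851·40) = 66.436 mg/L
Dose 3 (140 mg at t=18 h): 140·exp(−0.03851·31) = 42.431 mg/L
Dose 4 (95 mg at t=27 h): 95·exp(−0.03851·22) = 40.719 mg/L
Dose 5 (390 mg at t=36 h): 390·exp(−0.03851·13) = 236.404 mg/L
Dose 6 (145 mg at t=45 h): 145·exp(−0.03851·4) = 124.300 mg/L
C(49) = 54.555 + 66.436 + 42.431 + 40.719 + 236.404 + 124.300 = 564.846 mg/L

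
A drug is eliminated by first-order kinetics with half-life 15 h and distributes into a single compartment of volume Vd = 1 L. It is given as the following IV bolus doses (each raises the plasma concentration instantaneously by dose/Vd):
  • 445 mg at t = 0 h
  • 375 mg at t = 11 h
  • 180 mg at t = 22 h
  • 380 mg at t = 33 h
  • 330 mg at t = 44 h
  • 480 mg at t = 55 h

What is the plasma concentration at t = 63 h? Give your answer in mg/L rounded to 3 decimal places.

649.014 mg/L

k = ln 2 / 15 = 0.04621 per h
Dose 1 (445 mg at t=0 h): 445·exp(−0.04621·63) = 24.212 mg/L
Dose 2 (375 mg at t=11 h): 375·exp(−0.04621·52) = 33.920 mg/L
Dose 3 (180 mg at t=22 h): 180·exp(−0.04621·41) = 27.068 mg/L
Dose 4 (380 mg at t=33 h): 380·exp(−0.04621·30) = 95.000 mg/L
Dose 5 (330 mg at t=44 h): 330·exp(−0.04621·19) = 137.154 mg/L
Dose 6 (480 mg at t=55 h): 480·exp(−0.04621·8) = 331.659 mg/L
C(63) = 24.212 + 33.920 + 27.068 + 95.000 + 137.154 + 331.659 = 649.014 mg/L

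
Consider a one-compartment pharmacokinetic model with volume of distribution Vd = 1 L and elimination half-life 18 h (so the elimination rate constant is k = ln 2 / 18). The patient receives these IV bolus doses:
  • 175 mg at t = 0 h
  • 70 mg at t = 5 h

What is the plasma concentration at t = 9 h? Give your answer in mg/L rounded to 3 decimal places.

k = ln 2 / 18 = 0.03851 per h
Dose 1 (175 mg at t=0 h): 175·exp(−0.03851·9) = 123.744 mg/L
Dose 2 (70 mg at t=5 h): 70·exp(−0.03851·4) = 60.007 mg/L
C(9) = 123.744 + 60.007 = 183.751 mg/L

183.751 mg/L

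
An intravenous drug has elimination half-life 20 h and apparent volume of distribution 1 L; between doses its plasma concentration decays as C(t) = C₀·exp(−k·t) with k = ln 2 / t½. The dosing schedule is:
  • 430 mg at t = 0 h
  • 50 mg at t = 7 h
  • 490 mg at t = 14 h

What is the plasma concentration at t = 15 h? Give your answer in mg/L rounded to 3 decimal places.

766.881 mg/L

k = ln 2 / 20 = 0.03466 per h
Dose 1 (430 mg at t=0 h): 430·exp(−0.03466·15) = 255.680 mg/L
Dose 2 (50 mg at t=7 h): 50·exp(−0.03466·8) = 37.893 mg/L
Dose 3 (490 mg at t=14 h): 490·exp(−0.03466·1) = 473.309 mg/L
C(15) = 255.680 + 37.893 + 473.309 = 766.881 mg/L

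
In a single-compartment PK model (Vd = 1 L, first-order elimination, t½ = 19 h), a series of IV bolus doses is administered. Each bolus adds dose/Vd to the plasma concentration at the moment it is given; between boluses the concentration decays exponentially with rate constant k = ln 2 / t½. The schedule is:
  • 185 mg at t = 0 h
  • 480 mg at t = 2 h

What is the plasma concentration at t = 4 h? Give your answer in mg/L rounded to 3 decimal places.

k = ln 2 / 19 = 0.03648 per h
Dose 1 (185 mg at t=0 h): 185·exp(−0.03648·4) = 159.881 mg/L
Dose 2 (480 mg at t=2 h): 480·exp(−0.03648·2) = 446.225 mg/L
C(4) = 159.881 + 446.225 = 606.106 mg/L

606.106 mg/L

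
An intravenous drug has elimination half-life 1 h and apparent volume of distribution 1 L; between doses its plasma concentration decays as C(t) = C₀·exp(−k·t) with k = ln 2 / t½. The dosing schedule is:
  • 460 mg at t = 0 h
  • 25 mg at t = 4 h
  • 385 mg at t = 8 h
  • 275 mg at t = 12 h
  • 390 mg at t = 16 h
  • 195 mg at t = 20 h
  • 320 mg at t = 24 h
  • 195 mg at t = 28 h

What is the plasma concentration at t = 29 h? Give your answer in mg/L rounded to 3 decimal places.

107.931 mg/L

k = ln 2 / 1 = 0.69315 per h
Dose 1 (460 mg at t=0 h): 460·exp(−0.69315·29) = 0.000 mg/L
Dose 2 (25 mg at t=4 h): 25·exp(−0.69315·25) = 0.000 mg/L
Dose 3 (385 mg at t=8 h): 385·exp(−0.69315·21) = 0.000 mg/L
Dose 4 (275 mg at t=12 h): 275·exp(−0.69315·17) = 0.002 mg/L
Dose 5 (390 mg at t=16 h): 390·exp(−0.69315·13) = 0.048 mg/L
Dose 6 (195 mg at t=20 h): 195·exp(−0.69315·9) = 0.381 mg/L
Dose 7 (320 mg at t=24 h): 320·exp(−0.69315·5) = 10.000 mg/L
Dose 8 (195 mg at t=28 h): 195·exp(−0.69315·1) = 97.500 mg/L
C(29) = 0.000 + 0.000 + 0.000 + 0.002 + 0.048 + 0.381 + 10.000 + 97.500 = 107.931 mg/L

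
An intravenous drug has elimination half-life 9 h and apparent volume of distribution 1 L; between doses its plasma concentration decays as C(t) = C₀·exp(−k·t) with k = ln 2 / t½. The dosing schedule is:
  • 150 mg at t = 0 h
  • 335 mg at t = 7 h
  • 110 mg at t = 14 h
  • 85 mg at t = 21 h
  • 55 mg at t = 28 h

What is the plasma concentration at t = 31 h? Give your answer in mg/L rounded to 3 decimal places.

k = ln 2 / 9 = 0.07702 per h
Dose 1 (150 mg at t=0 h): 150·exp(−0.07702·31) = 13.779 mg/L
Dose 2 (335 mg at t=7 h): 335·exp(−0.07702·24) = 52.759 mg/L
Dose 3 (110 mg at t=14 h): 110·exp(−0.07702·17) = 29.702 mg/L
Dose 4 (85 mg at t=21 h): 85·exp(−0.07702·10) = 39.350 mg/L
Dose 5 (55 mg at t=28 h): 55·exp(−0.07702·3) = 43.654 mg/L
C(31) = 13.779 + 52.759 + 29.702 + 39.350 + 43.654 = 179.243 mg/L

179.243 mg/L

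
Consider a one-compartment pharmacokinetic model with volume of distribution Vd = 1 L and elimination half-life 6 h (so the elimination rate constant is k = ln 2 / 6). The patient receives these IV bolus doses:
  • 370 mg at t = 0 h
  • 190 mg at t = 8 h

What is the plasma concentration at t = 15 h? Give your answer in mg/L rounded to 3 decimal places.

150.043 mg/L

k = ln 2 / 6 = 0.11552 per h
Dose 1 (370 mg at t=0 h): 370·exp(−0.11552·15) = 65.407 mg/L
Dose 2 (190 mg at t=8 h): 190·exp(−0.11552·7) = 84.635 mg/L
C(15) = 65.407 + 84.635 = 150.043 mg/L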